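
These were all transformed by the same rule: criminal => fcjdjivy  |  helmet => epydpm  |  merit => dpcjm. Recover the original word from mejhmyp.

c(2)→f(5) and r(17)→c(2) fit y≡5x+21 (mod 26); the inverse of 5 mod 26 is 21. Treating letters as 0–25, the rule is x ↦ 5x + 21 (mod 26).
Decoding mejhmyp: m(12)→21·(12−21)≡19=t; e(4)→21·(4−21)≡7=h; j(9)→21·(9−21)≡8=i; h(7)→21·(7−21)≡18=s; m(12)→21·(12−21)≡19=t; y(24)→21·(24−21)≡11=l; p(15)→21·(15−21)≡4=e (all mod 26).

thistle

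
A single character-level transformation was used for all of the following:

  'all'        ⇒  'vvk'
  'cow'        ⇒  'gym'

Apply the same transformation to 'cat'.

dkm

The output letters match the input read backwards, each shifted +10: all reversed is lla. Read the word backwards and shift each letter +10.
On cat: reverse → tac; then shift: t+10=d, a+10=k, c+10=m.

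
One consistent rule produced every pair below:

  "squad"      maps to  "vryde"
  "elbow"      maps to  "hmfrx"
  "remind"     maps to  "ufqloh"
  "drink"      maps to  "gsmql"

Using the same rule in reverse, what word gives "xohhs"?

Shifts by position in squad: pos 0: s→v (+3), pos 1: q→r (+1), pos 2: u→y (+4), pos 3: a→d (+3), pos 4: d→e (+1) — repeating every 3. It's a Vigenère-style cipher with numeric key [3,1,4]: position i shifts by key[i mod 3].
Undoing it on xohhs: x−3=u, o−1=n, h−4=d, h−3=e, s−1=r.

under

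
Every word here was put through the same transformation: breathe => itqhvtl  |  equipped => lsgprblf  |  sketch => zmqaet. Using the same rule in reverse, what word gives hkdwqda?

airport

Shifts by position in breathe: pos 0: b→i (+7), pos 1: r→t (+2), pos 2: e→q (+12), pos 3: a→h (+7), pos 4: t→v (+2), pos 5: h→t (+12) — repeating every 3. It's a Vigenère-style cipher with numeric key [7,2,12]: position i shifts by key[i mod 3].
Reversing it on hkdwqda: h−7=a, k−2=i, d−12=r, w−7=p, q−2=o, d−12=r, a−7=t.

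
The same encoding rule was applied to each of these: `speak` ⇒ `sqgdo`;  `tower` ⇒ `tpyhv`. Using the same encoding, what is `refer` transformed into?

rfhhv

In speak: s→s is +0, p→q is +1, e→g is +2, a→d is +3 — the shift increases by 1 each position. Letter i (0-indexed) is shifted by i+0, so successive shifts are 0, 1, 2, ….
For refer: r+0=r, e+1=f, f+2=h, e+3=h, r+4=v.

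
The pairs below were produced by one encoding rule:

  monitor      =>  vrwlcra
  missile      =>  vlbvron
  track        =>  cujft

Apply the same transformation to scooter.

bfxrcha

Shifts by position in monitor: pos 0: m→v (+9), pos 1: o→r (+3), pos 2: n→w (+9), pos 3: i→l (+3) — repeating every 2. The shifts repeat in a cycle of length 2: positions 0,1,… shift by +9, +3, then the pattern repeats.
For scooter: s+9=b, c+3=f, o+9=x, o+3=r, t+9=c, e+3=h, r+9=a.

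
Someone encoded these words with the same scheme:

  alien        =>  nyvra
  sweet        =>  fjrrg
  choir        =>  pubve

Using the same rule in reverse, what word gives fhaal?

Each letter is shifted forward by 13 in the alphabet (a Caesar shift of +13).
Decoding fhaal: f−13=s, h−13=u, a−13=n, a−13=n, l−13=y.

sunny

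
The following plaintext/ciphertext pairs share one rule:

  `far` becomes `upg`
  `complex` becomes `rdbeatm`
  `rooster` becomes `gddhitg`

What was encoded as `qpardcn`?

balcony

It's a constant shift of +15 (ROT15).
Reversing it on qpardcn: q−15=b, p−15=a, a−15=l, r−15=c, d−15=o, c−15=n, n−15=y.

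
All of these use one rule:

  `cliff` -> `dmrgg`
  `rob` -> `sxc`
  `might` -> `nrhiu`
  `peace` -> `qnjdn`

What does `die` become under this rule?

ern

The shift depends on letter class: consonant c→d is +1, but vowel i→r is +9. Two shifts are in play — +9 for a/e/i/o/u, +1 for every other letter.
On die: d(cons)+1=e, i(vowel)+9=r, e(vowel)+9=n.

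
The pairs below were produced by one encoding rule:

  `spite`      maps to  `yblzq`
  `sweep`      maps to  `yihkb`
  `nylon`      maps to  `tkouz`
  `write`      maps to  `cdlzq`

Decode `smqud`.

Shifts by position in spite: pos 0: s→y (+6), pos 1: p→b (+12), pos 2: i→l (+3), pos 3: t→z (+6), pos 4: e→q (+12) — repeating every 3. The shifts repeat in a cycle of length 3: positions 0,1,… shift by +6, +12, +3, then the pattern repeats.
Undoing it on smqud: s−6=m, m−12=a, q−3=n, u−6=o, d−12=r.

manor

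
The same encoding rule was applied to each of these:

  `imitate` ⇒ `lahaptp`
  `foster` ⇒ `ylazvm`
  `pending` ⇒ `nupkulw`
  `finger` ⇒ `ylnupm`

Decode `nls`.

leg

The output letters match the input read backwards, each shifted +7: imitate reversed is etatimi. The word is reversed, then every letter is shifted forward by 7.
Decoding nls: shift back: n−7=g, l−7=e, s−7=l → gel; then reverse → leg.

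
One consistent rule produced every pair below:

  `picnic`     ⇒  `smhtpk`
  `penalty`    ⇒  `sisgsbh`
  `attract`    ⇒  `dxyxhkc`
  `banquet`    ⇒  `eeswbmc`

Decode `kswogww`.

In picnic: p→s is +3, i→m is +4, c→h is +5, n→t is +6 — the shift increases by 1 each position. Letter i (0-indexed) is shifted by i+3, so successive shifts are 3, 4, 5, ….
Reversing it on kswogww: k−3=h, s−4=o, w−5=r, o−6=i, g−7=z, w−8=o, w−9=n.

horizon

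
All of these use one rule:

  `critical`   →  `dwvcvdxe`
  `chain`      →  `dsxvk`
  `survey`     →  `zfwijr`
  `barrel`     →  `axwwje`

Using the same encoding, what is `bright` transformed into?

awvpsc

c(2)→d(3) and r(17)→w(22) fit y≡3x+23 (mod 26); the inverse of 3 mod 26 is 9. This is an affine cipher: with a=0,…,z=25, each position x becomes (3x+23) mod 26.
On bright: b(1)→3·1+23≡0=a; r(17)→3·17+23≡22=w; i(8)→3·8+23≡21=v; g(6)→3·6+23≡15=p; h(7)→3·7+23≡18=s; t(19)→3·19+23≡2=c (all mod 26).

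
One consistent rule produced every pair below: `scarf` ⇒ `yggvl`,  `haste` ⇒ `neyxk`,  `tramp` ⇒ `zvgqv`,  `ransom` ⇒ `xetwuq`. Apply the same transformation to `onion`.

Shifts by position in scarf: pos 0: s→y (+6), pos 1: c→g (+4), pos 2: a→g (+6), pos 3: r→v (+4) — repeating every 2. A repeating key of period 2 is used — shifts +6, +4 over and over.
On onion: o+6=u, n+4=r, i+6=o, o+4=s, n+6=t.

urost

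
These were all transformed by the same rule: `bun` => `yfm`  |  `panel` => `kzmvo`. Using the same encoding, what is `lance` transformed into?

ozmxv

Each pair mirrors across the alphabet (b↔y, u↔f, n↔m): positions sum to 25. Letters are reflected about the middle of the alphabet (position → 25−position): Atbash.
On lance: l↔o, a↔z, n↔m, c↔x, e↔v.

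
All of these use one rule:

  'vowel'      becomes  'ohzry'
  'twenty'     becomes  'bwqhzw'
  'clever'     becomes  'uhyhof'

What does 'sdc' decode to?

The output letters match the input read backwards, each shifted +3: vowel reversed is lewov. Two steps: reverse the string, then apply a Caesar shift of +3.
Undoing it on sdc: shift back: s−3=p, d−3=a, c−3=z → paz; then reverse → zap.

zap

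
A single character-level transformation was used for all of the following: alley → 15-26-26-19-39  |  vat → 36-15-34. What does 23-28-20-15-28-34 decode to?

The number is (letter's place in the alphabet, a=1) + 14.
Decoding 23-28-20-15-28-34: 23→(23−14)÷1=9=i, 28→(28−14)÷1=14=n, 20→(20−14)÷1=6=f, 15→(15−14)÷1=1=a, 28→(28−14)÷1=14=n, 34→(34−14)÷1=20=t.

infant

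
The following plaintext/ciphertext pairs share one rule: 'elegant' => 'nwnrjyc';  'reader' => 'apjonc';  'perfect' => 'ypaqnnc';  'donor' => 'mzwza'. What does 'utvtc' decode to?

A repeating key of period 2 is used — shifts +9, +11 over and over.
Decoding utvtc: u−9=l, t−11=i, v−9=m, t−11=i, c−9=t.

limit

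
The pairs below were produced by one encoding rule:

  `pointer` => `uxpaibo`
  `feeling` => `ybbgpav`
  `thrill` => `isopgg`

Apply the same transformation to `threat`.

p(15)→u(20) and o(14)→x(23) fit y≡23x+13 (mod 26); the inverse of 23 mod 26 is 17. This is an affine cipher: with a=0,…,z=25, each position x becomes (23x+13) mod 26.
On threat: t(19)→23·19+13≡8=i; h(7)→23·7+13≡18=s; r(17)→23·17+13≡14=o; e(4)→23·4+13≡1=b; a(0)→23·0+13≡13=n; t(19)→23·19+13≡8=i (all mod 26).

isobni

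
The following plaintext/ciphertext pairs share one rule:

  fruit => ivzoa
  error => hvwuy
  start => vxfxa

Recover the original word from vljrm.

shelf

In fruit: f→i is +3, r→v is +4, u→z is +5, i→o is +6 — the shift increases by 1 each position. Letter i (0-indexed) is shifted by i+3, so successive shifts are 3, 4, 5, ….
Undoing it on vljrm: v−3=s, l−4=h, j−5=e, r−6=l, m−7=f.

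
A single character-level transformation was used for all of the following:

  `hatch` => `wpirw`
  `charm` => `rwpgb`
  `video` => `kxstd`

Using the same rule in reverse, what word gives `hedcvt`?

sponge

Compare letters: h→w is +15, a→p is +15, t→i is +15 — a constant shift. It's a constant shift of +15 (ROT15).
Decoding hedcvt: h−15=s, e−15=p, d−15=o, c−15=n, v−15=g, t−15=e.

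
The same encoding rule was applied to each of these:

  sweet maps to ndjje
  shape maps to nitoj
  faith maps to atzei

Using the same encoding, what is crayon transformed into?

bwtlxg

This is an affine cipher: with a=0,…,z=25, each position x becomes (17x+19) mod 26.
On crayon: c(2)→17·2+19≡1=b; r(17)→17·17+19≡22=w; a(0)→17·0+19≡19=t; y(24)→17·24+19≡11=l; o(14)→17·14+19≡23=x; n(13)→17·13+19≡6=g (all mod 26).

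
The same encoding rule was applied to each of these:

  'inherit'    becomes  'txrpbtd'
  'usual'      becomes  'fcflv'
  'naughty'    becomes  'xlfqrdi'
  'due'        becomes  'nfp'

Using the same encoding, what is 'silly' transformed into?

The rule splits by letter class: vowels +11, consonants +10.
For silly: s(cons)+10=c, i(vowel)+11=t, l(cons)+10=v, l(cons)+10=v, y(cons)+10=i.

ctvvi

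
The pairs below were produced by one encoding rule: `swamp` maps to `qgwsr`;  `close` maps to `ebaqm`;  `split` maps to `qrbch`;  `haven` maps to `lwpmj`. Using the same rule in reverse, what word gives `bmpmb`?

s(18)→q(16) and w(22)→g(6) fit y≡17x+22 (mod 26); the inverse of 17 mod 26 is 23. This is an affine cipher: with a=0,…,z=25, each position x becomes (17x+22) mod 26.
Reversing it on bmpmb: b(1)→23·(1−22)≡11=l; m(12)→23·(12−22)≡4=e; p(15)→23·(15−22)≡21=v; m(12)→23·(12−22)≡4=e; b(1)→23·(1−22)≡11=l (all mod 26).

level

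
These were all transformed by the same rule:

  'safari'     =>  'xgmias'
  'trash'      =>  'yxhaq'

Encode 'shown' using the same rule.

In safari: s→x is +5, a→g is +6, f→m is +7, a→i is +8 — the shift increases by 1 each position. Letter i (0-indexed) is shifted by i+5, so successive shifts are 5, 6, 7, ….
For shown: s+5=x, h+6=n, o+7=v, w+8=e, n+9=w.

xnvew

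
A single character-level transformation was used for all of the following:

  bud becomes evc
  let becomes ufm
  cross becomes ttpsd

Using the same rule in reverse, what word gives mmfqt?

spell

Read the word backwards and shift each letter +1.
Decoding mmfqt: shift back: m−1=l, m−1=l, f−1=e, q−1=p, t−1=s → lleps; then reverse → spell.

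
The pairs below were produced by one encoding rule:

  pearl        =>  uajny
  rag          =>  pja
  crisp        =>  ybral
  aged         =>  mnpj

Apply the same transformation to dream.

vjnam

The word is reversed, then every letter is shifted forward by 9.
For dream: reverse → maerd; then shift: m+9=v, a+9=j, e+9=n, r+9=a, d+9=m.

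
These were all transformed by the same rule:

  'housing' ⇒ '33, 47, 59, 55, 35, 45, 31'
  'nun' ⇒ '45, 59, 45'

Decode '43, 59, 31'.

h(#8)→33 and o(#15)→47: differences scale by 2, so n = 2·pos + 17. With a=1..z=26, the number is 2·pos + 17.
Undoing it on 43, 59, 31: 43→(43−17)÷2=13=m, 59→(59−17)÷2=21=u, 31→(31−17)÷2=7=g.

mug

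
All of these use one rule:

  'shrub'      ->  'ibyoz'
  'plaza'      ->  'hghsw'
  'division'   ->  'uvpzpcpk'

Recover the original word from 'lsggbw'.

puzzle

The word is reversed, then every letter is shifted forward by 7.
Decoding lsggbw: shift back: l−7=e, s−7=l, g−7=z, g−7=z, b−7=u, w−7=p → elzzup; then reverse → puzzle.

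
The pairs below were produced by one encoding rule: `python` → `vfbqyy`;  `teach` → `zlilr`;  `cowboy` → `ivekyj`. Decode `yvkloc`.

In python: p→v is +6, y→f is +7, t→b is +8, h→q is +9 — the shift increases by 1 each position. Letter i (0-indexed) is shifted by i+6, so successive shifts are 6, 7, 8, ….
Reversing it on yvkloc: y−6=s, v−7=o, k−8=c, l−9=c, o−10=e, c−11=r.

soccer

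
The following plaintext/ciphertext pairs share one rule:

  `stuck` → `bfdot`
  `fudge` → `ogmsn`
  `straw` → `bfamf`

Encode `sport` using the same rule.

bbxdc

Shifts by position in stuck: pos 0: s→b (+9), pos 1: t→f (+12), pos 2: u→d (+9), pos 3: c→o (+12) — repeating every 2. It's a Vigenère-style cipher with numeric key [9,12]: position i shifts by key[i mod 2].
For sport: s+9=b, p+12=b, o+9=x, r+12=d, t+9=c.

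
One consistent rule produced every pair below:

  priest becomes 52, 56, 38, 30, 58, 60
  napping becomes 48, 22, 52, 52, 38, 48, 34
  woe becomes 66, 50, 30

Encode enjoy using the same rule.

30, 48, 40, 50, 70

p(#16)→52 and r(#18)→56: differences scale by 2, so n = 2·pos + 20. Each letter becomes 2×(its alphabet position, a=1..z=26) + 20.
For enjoy: e=5→30, n=14→48, j=10→40, o=15→50, y=25→70.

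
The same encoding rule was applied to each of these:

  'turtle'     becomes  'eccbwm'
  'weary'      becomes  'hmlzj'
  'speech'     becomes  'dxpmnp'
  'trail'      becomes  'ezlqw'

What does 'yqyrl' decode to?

Shifts by position in turtle: pos 0: t→e (+11), pos 1: u→c (+8), pos 2: r→c (+11), pos 3: t→b (+8) — repeating every 2. It's a Vigenère-style cipher with numeric key [11,8]: position i shifts by key[i mod 2].
Undoing it on yqyrl: y−11=n, q−8=i, y−11=n, r−8=j, l−11=a.

ninja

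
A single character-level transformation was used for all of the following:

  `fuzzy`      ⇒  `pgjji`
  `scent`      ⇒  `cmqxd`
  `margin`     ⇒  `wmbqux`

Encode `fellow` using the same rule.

pqvvag

The shift depends on letter class: consonant f→p is +10, but vowel u→g is +12. The rule splits by letter class: vowels +12, consonants +10.
On fellow: f(cons)+10=p, e(vowel)+12=q, l(cons)+10=v, l(cons)+10=v, o(vowel)+12=a, w(cons)+10=g.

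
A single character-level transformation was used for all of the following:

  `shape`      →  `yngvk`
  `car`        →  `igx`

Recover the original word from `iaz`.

cut

It's a constant shift of +6 (ROT6).
Undoing it on iaz: i−6=c, a−6=u, z−6=t.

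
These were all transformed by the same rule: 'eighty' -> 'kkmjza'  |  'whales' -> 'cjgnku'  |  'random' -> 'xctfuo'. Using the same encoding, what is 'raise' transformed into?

xcouk

It's a Vigenère-style cipher with numeric key [6,2]: position i shifts by key[i mod 2].
Applying it to raise: r+6=x, a+2=c, i+6=o, s+2=u, e+6=k.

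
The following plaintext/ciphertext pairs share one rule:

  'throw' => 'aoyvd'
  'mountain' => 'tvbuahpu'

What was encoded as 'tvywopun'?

Compare letters: t→a is +7, h→o is +7, r→y is +7 — a constant shift. It's a constant shift of +7 (ROT7).
Undoing it on tvywopun: t−7=m, v−7=o, y−7=r, w−7=p, o−7=h, p−7=i, u−7=n, n−7=g.

morphing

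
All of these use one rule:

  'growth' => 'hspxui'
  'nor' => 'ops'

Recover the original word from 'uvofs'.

tuner

Compare letters: g→h is +1, r→s is +1, o→p is +1 — a constant shift. Every letter moves 1 place later in the alphabet, wrapping around z→a.
Reversing it on uvofs: u−1=t, v−1=u, o−1=n, f−1=e, s−1=r.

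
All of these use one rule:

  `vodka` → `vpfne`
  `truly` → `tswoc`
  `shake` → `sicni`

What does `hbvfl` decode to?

Each letter shifts forward by its position index (0, 1, 2, …) — the shift grows by one for each successive letter.
Undoing it on hbvfl: h−0=h, b−1=a, v−2=t, f−3=c, l−4=h.

hatch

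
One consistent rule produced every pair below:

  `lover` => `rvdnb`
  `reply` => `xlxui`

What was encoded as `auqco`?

unite

The shift increases by 1 at each position, starting from +6: 6, 7, 8, ….
Reversing it on auqco: a−6=u, u−7=n, q−8=i, c−9=t, o−10=e.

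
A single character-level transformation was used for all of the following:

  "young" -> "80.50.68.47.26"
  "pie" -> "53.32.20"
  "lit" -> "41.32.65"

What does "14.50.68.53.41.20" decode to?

The formula is n = 3×(alphabet index, a=1) + 5.
Reversing it on 14.50.68.53.41.20: 14→(14−5)÷3=3=c, 50→(50−5)÷3=15=o, 68→(68−5)÷3=21=u, 53→(53−5)÷3=16=p, 41→(41−5)÷3=12=l, 20→(20−5)÷3=5=e.

couple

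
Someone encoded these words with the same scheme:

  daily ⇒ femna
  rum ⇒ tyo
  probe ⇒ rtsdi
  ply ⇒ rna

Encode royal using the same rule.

tsaen

Vowels shift forward by 4 and consonants shift forward by 2.
Applying it to royal: r(cons)+2=t, o(vowel)+4=s, y(cons)+2=a, a(vowel)+4=e, l(cons)+2=n.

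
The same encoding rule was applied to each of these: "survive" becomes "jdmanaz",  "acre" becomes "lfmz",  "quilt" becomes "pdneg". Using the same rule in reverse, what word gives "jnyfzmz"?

s(18)→j(9) and u(20)→d(3) fit y≡23x+11 (mod 26); the inverse of 23 mod 26 is 17. Each letter's alphabet position (a=0..z=25) is mapped through 23·x+11 mod 26 — an affine cipher.
Decoding jnyfzmz: j(9)→17·(9−11)≡18=s; n(13)→17·(13−11)≡8=i; y(24)→17·(24−11)≡13=n; f(5)→17·(5−11)≡2=c; z(25)→17·(25−11)≡4=e; m(12)→17·(12−11)≡17=r; z(25)→17·(25−11)≡4=e (all mod 26).

sincere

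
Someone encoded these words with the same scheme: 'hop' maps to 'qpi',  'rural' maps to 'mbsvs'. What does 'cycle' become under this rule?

Two steps: reverse the string, then apply a Caesar shift of +1.
Applying it to cycle: reverse → elcyc; then shift: e+1=f, l+1=m, c+1=d, y+1=z, c+1=d.

fmdzd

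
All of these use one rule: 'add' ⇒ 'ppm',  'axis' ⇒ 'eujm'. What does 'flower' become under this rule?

dqiaxr

The output letters match the input read backwards, each shifted +12: add reversed is dda. The word is reversed, then every letter is shifted forward by 12.
For flower: reverse → rewolf; then shift: r+12=d, e+12=q, w+12=i, o+12=a, l+12=x, f+12=r.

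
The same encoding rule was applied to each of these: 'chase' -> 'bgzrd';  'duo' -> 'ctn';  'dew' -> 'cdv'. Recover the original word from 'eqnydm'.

Compare letters: c→b is +25, h→g is +25, a→z is +25 — a constant shift. It's a constant shift of +25 (ROT25).
Decoding eqnydm: e−25=f, q−25=r, n−25=o, y−25=z, d−25=e, m−25=n.

frozen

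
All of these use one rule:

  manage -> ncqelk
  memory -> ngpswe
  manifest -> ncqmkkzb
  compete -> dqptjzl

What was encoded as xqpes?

In manage: m→n is +1, a→c is +2, n→q is +3, a→e is +4 — the shift increases by 1 each position. Each letter shifts forward by (position + 1), i.e. 1, 2, 3, … — the shift grows by one for each successive letter.
Reversing it on xqpes: x−1=w, q−2=o, p−3=m, e−4=a, s−5=n.

woman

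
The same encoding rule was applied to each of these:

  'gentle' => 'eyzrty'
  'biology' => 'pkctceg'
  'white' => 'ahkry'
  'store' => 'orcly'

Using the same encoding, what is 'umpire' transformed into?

uwfkly

g(6)→e(4) and e(4)→y(24) fit y≡3x+12 (mod 26); the inverse of 3 mod 26 is 9. Treating letters as 0–25, the rule is x ↦ 3x + 12 (mod 26).
On umpire: u(20)→3·20+12≡20=u; m(12)→3·12+12≡22=w; p(15)→3·15+12≡5=f; i(8)→3·8+12≡10=k; r(17)→3·17+12≡11=l; e(4)→3·4+12≡24=y (all mod 26).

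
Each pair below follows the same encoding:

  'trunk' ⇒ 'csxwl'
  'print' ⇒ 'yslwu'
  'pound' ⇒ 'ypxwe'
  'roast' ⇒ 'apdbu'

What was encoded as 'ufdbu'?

least

Shifts by position in trunk: pos 0: t→c (+9), pos 1: r→s (+1), pos 2: u→x (+3), pos 3: n→w (+9), pos 4: k→l (+1) — repeating every 3. A repeating key of period 3 is used — shifts +9, +1, +3 over and over.
Undoing it on ufdbu: u−9=l, f−1=e, d−3=a, b−9=s, u−1=t.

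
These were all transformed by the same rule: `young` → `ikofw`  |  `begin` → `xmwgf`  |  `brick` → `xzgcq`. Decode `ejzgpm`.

stripe

This is an affine cipher: with a=0,…,z=25, each position x becomes (5x+18) mod 26.
Reversing it on ejzgpm: e(4)→21·(4−18)≡18=s; j(9)→21·(9−18)≡19=t; z(25)→21·(25−18)≡17=r; g(6)→21·(6−18)≡8=i; p(15)→21·(15−18)≡15=p; m(12)→21·(12−18)≡4=e (all mod 26).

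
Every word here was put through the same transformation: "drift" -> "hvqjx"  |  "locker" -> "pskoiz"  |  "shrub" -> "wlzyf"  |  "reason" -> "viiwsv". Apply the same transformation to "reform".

vinsvu

Shifts by position in drift: pos 0: d→h (+4), pos 1: r→v (+4), pos 2: i→q (+8), pos 3: f→j (+4), pos 4: t→x (+4) — repeating every 3. The shifts repeat in a cycle of length 3: positions 0,1,… shift by +4, +4, +8, then the pattern repeats.
Applying it to reform: r+4=v, e+4=i, f+8=n, o+4=s, r+4=v, m+8=u.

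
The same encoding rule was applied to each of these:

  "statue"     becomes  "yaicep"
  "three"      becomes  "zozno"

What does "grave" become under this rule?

myieo

The shift increases by 1 at each position, starting from +6: 6, 7, 8, ….
On grave: g+6=m, r+7=y, a+8=i, v+9=e, e+10=o.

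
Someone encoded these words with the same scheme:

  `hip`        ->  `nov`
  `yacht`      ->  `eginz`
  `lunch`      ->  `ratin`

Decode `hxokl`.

brief

Compare letters: h→n is +6, i→o is +6, p→v is +6 — a constant shift. It's a constant shift of +6 (ROT6).
Undoing it on hxokl: h−6=b, x−6=r, o−6=i, k−6=e, l−6=f.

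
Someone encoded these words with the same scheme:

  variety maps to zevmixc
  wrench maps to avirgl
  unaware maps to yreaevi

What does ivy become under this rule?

Compare letters: v→z is +4, a→e is +4, r→v is +4 — a constant shift. Each letter is shifted forward by 4 in the alphabet (a Caesar shift of +4).
On ivy: i+4=m, v+4=z, y+4=c.

mzc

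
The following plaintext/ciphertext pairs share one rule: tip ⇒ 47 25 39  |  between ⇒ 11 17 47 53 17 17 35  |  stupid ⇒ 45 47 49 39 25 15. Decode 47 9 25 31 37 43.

tailor

t(#20)→47 and i(#9)→25: differences scale by 2, so n = 2·pos + 7. With a=1..z=26, the number is 2·pos + 7.
Undoing it on 47 9 25 31 37 43: 47→(47−7)÷2=20=t, 9→(9−7)÷2=1=a, 25→(25−7)÷2=9=i, 31→(31−7)÷2=12=l, 37→(37−7)÷2=15=o, 43→(43−7)÷2=18=r.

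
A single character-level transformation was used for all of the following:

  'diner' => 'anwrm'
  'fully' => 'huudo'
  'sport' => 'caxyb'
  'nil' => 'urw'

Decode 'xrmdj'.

The word is reversed, then every letter is shifted forward by 9.
Reversing it on xrmdj: shift back: x−9=o, r−9=i, m−9=d, d−9=u, j−9=a → oidua; then reverse → audio.

audio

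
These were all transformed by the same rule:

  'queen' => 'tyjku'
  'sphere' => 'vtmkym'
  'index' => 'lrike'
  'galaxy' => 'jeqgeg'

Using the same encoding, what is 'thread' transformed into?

wlwkhl

Letter i (0-indexed) is shifted by i+3, so successive shifts are 3, 4, 5, ….
Applying it to thread: t+3=w, h+4=l, r+5=w, e+6=k, a+7=h, d+8=l.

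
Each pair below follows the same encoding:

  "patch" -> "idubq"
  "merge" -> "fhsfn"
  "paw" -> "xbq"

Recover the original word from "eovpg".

The output letters match the input read backwards, each shifted +1: patch reversed is hctap. Two steps: reverse the string, then apply a Caesar shift of +1.
Reversing it on eovpg: shift back: e−1=d, o−1=n, v−1=u, p−1=o, g−1=f → dnuof; then reverse → found.

found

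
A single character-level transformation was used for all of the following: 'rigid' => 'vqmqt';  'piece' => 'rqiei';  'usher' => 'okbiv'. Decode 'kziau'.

Each letter's alphabet position (a=0..z=25) is mapped through 15·x+0 mod 26 — an affine cipher.
Reversing it on kziau: k(10)→7·(10−0)≡18=s; z(25)→7·(25−0)≡19=t; i(8)→7·(8−0)≡4=e; a(0)→7·(0−0)≡0=a; u(20)→7·(20−0)≡10=k (all mod 26).

steak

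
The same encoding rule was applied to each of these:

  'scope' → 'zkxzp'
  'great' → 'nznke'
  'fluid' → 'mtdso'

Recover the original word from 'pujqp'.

Each letter shifts forward by (position + 7), i.e. 7, 8, 9, … — the shift grows by one for each successive letter.
Reversing it on pujqp: p−7=i, u−8=m, j−9=a, q−10=g, p−11=e.

image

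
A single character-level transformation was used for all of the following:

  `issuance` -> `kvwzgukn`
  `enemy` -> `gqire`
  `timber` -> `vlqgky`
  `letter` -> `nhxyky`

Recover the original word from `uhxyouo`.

In issuance: i→k is +2, s→v is +3, s→w is +4, u→z is +5 — the shift increases by 1 each position. The shift increases by 1 at each position, starting from +2: 2, 3, 4, ….
Undoing it on uhxyouo: u−2=s, h−3=e, x−4=t, y−5=t, o−6=i, u−7=n, o−8=g.

setting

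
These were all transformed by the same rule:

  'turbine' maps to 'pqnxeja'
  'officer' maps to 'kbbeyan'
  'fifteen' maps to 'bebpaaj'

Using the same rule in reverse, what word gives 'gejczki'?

kingdom

Compare letters: t→p is +22, u→q is +22, r→n is +22 — a constant shift. This is a Caesar cipher with shift 22.
Reversing it on gejczki: g−22=k, e−22=i, j−22=n, c−22=g, z−22=d, k−22=o, i−22=m.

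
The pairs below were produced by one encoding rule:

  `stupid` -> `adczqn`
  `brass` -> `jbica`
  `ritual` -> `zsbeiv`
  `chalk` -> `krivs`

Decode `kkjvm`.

It's a Vigenère-style cipher with numeric key [8,10]: position i shifts by key[i mod 2].
Reversing it on kkjvm: k−8=c, k−10=a, j−8=b, v−10=l, m−8=e.

cable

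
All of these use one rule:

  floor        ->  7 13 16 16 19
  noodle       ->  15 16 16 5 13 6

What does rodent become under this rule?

f is letter #6 and maps to 7: an offset of 1. Letters become their 1-based position plus 1 (so a→2, b→3, …).
For rodent: r=18→19, o=15→16, d=4→5, e=5→6, n=14→15, t=20→21.

19 16 5 6 15 21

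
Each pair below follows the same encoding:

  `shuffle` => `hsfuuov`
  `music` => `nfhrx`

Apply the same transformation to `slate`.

hozgv

Each pair mirrors across the alphabet (s↔h, h↔s, u↔f): positions sum to 25. Each letter is replaced by its mirror in the alphabet: a↔z, b↔y, c↔x, and so on (the Atbash cipher).
Applying it to slate: s↔h, l↔o, a↔z, t↔g, e↔v.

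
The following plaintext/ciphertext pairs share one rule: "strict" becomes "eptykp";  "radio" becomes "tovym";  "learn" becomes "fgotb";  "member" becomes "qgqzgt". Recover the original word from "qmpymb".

s(18)→e(4) and t(19)→p(15) fit y≡11x+14 (mod 26); the inverse of 11 mod 26 is 19. This is an affine cipher: with a=0,…,z=25, each position x becomes (11x+14) mod 26.
Reversing it on qmpymb: q(16)→19·(16−14)≡12=m; m(12)→19·(12−14)≡14=o; p(15)→19·(15−14)≡19=t; y(24)→19·(24−14)≡8=i; m(12)→19·(12−14)≡14=o; b(1)→19·(1−14)≡13=n (all mod 26).

motion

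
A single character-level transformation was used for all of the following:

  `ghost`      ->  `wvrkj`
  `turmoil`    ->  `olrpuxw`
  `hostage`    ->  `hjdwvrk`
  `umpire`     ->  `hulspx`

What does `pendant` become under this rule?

wqdgqhs

The output letters match the input read backwards, each shifted +3: ghost reversed is tsohg. Read the word backwards and shift each letter +3.
For pendant: reverse → tnadnep; then shift: t+3=w, n+3=q, a+3=d, d+3=g, n+3=q, e+3=h, p+3=s.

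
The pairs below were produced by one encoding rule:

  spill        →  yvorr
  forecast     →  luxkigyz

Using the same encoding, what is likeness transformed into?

roqktkyy

It's a constant shift of +6 (ROT6).
For likeness: l+6=r, i+6=o, k+6=q, e+6=k, n+6=t, e+6=k, s+6=y, s+6=y.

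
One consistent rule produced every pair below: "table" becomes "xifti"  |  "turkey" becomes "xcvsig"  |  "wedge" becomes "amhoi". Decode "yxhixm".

Shifts by position in table: pos 0: t→x (+4), pos 1: a→i (+8), pos 2: b→f (+4), pos 3: l→t (+8) — repeating every 2. The shifts repeat in a cycle of length 2: positions 0,1,… shift by +4, +8, then the pattern repeats.
Undoing it on yxhixm: y−4=u, x−8=p, h−4=d, i−8=a, x−4=t, m−8=e.

update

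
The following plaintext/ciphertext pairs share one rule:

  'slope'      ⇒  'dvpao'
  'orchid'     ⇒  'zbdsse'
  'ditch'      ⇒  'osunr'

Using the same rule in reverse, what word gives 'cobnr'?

Shifts by position in slope: pos 0: s→d (+11), pos 1: l→v (+10), pos 2: o→p (+1), pos 3: p→a (+11), pos 4: e→o (+10) — repeating every 3. The shifts repeat in a cycle of length 3: positions 0,1,… shift by +11, +10, +1, then the pattern repeats.
Decoding cobnr: c−11=r, o−10=e, b−1=a, n−11=c, r−10=h.

reach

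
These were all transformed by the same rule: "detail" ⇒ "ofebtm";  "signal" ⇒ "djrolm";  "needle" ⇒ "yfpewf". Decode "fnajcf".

It's a Vigenère-style cipher with numeric key [11,1]: position i shifts by key[i mod 2].
Undoing it on fnajcf: f−11=u, n−1=m, a−11=p, j−1=i, c−11=r, f−1=e.

umpire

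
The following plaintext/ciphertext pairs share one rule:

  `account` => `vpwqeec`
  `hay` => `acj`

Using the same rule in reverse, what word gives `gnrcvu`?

The output letters match the input read backwards, each shifted +2: account reversed is tnuocca. Read the word backwards and shift each letter +2.
Undoing it on gnrcvu: shift back: g−2=e, n−2=l, r−2=p, c−2=a, v−2=t, u−2=s → elpats; then reverse → staple.

staple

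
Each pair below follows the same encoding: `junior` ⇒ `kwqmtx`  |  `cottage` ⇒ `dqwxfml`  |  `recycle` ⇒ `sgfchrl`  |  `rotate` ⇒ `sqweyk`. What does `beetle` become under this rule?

cghxqk

The shift increases by 1 at each position, starting from +1: 1, 2, 3, ….
Applying it to beetle: b+1=c, e+2=g, e+3=h, t+4=x, l+5=q, e+6=k.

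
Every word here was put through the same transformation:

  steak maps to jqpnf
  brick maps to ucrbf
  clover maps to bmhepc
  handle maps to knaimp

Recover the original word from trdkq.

might

s(18)→j(9) and t(19)→q(16) fit y≡7x+13 (mod 26); the inverse of 7 mod 26 is 15. Treating letters as 0–25, the rule is x ↦ 7x + 13 (mod 26).
Undoing it on trdkq: t(19)→15·(19−13)≡12=m; r(17)→15·(17−13)≡8=i; d(3)→15·(3−13)≡6=g; k(10)→15·(10−13)≡7=h; q(16)→15·(16−13)≡19=t (all mod 26).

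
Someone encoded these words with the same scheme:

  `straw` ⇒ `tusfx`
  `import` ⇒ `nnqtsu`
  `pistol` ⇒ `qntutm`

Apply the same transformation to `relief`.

sjmnjg

Vowels shift forward by 5 and consonants shift forward by 1.
For relief: r(cons)+1=s, e(vowel)+5=j, l(cons)+1=m, i(vowel)+5=n, e(vowel)+5=j, f(cons)+1=g.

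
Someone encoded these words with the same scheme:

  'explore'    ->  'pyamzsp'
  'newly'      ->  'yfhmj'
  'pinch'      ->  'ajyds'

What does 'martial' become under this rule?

xbcutbw

Shifts by position in explore: pos 0: e→p (+11), pos 1: x→y (+1), pos 2: p→a (+11), pos 3: l→m (+1) — repeating every 2. A repeating key of period 2 is used — shifts +11, +1 over and over.
For martial: m+11=x, a+1=b, r+11=c, t+1=u, i+11=t, a+1=b, l+11=w.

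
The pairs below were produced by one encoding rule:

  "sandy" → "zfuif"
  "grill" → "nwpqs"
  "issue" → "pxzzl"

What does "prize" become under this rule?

A repeating key of period 2 is used — shifts +7, +5 over and over.
For prize: p+7=w, r+5=w, i+7=p, z+5=e, e+7=l.

wwpel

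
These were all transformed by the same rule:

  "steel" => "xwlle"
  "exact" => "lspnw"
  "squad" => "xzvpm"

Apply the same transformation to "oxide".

bshml

Treating letters as 0–25, the rule is x ↦ 25x + 15 (mod 26).
On oxide: o(14)→25·14+15≡1=b; x(23)→25·23+15≡18=s; i(8)→25·8+15≡7=h; d(3)→25·3+15≡12=m; e(4)→25·4+15≡11=l (all mod 26).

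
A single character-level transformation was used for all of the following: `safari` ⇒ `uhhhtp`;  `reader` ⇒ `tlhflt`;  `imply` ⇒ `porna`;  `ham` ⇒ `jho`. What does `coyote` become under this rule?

evavvl

The shift depends on letter class: consonant s→u is +2, but vowel a→h is +7. Two shifts are in play — +7 for a/e/i/o/u, +2 for every other letter.
For coyote: c(cons)+2=e, o(vowel)+7=v, y(cons)+2=a, o(vowel)+7=v, t(cons)+2=v, e(vowel)+7=l.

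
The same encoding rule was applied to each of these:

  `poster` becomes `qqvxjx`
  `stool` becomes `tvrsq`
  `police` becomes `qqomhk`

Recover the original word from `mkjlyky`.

lighter

In poster: p→q is +1, o→q is +2, s→v is +3, t→x is +4 — the shift increases by 1 each position. Letter i (0-indexed) is shifted by i+1, so successive shifts are 1, 2, 3, ….
Decoding mkjlyky: m−1=l, k−2=i, j−3=g, l−4=h, y−5=t, k−6=e, y−7=r.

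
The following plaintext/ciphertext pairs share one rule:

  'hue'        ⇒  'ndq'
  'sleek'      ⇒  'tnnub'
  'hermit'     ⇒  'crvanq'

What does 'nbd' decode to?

use

The output letters match the input read backwards, each shifted +9: hue reversed is euh. Read the word backwards and shift each letter +9.
Reversing it on nbd: shift back: n−9=e, b−9=s, d−9=u → esu; then reverse → use.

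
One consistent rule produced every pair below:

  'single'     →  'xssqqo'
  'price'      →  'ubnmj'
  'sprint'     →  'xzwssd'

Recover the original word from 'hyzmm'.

couch

Shifts by position in single: pos 0: s→x (+5), pos 1: i→s (+10), pos 2: n→s (+5), pos 3: g→q (+10) — repeating every 2. A repeating key of period 2 is used — shifts +5, +10 over and over.
Decoding hyzmm: h−5=c, y−10=o, z−5=u, m−10=c, m−5=h.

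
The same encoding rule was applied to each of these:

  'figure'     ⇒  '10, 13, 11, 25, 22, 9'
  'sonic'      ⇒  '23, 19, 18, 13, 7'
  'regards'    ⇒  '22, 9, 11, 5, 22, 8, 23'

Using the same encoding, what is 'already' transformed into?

5, 16, 22, 9, 5, 8, 29

Each letter is replaced by its alphabet position (a=1..z=26) + 4.
On already: a=1→5, l=12→16, r=18→22, e=5→9, a=1→5, d=4→8, y=25→29.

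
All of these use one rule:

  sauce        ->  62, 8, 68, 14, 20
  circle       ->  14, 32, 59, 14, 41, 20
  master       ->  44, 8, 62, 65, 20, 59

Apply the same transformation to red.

The formula is n = 3×(alphabet index, a=1) + 5.
On red: r=18→59, e=5→20, d=4→17.

59, 20, 17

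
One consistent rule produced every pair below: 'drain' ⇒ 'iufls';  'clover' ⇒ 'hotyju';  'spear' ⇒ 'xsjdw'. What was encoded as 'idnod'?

It's a Vigenère-style cipher with numeric key [5,3]: position i shifts by key[i mod 2].
Reversing it on idnod: i−5=d, d−3=a, n−5=i, o−3=l, d−5=y.

daily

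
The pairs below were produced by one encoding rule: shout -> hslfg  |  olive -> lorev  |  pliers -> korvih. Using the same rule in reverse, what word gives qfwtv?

judge

Each pair mirrors across the alphabet (s↔h, h↔s, o↔l): positions sum to 25. This is the alphabet-reversal cipher (Atbash): a becomes z, b becomes y, etc.
Reversing it on qfwtv: q↔j, f↔u, w↔d, t↔g, v↔e.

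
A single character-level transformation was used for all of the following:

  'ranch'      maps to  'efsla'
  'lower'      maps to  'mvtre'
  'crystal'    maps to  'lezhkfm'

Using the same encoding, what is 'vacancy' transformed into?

qflfslz

r(17)→e(4) and a(0)→f(5) fit y≡3x+5 (mod 26); the inverse of 3 mod 26 is 9. Treating letters as 0–25, the rule is x ↦ 3x + 5 (mod 26).
Applying it to vacancy: v(21)→3·21+5≡16=q; a(0)→3·0+5≡5=f; c(2)→3·2+5≡11=l; a(0)→3·0+5≡5=f; n(13)→3·13+5≡18=s; c(2)→3·2+5≡11=l; y(24)→3·24+5≡25=z (all mod 26).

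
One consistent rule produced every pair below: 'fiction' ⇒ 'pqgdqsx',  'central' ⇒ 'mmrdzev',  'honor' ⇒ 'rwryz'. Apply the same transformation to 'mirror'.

wqvbwv

Shifts by position in fiction: pos 0: f→p (+10), pos 1: i→q (+8), pos 2: c→g (+4), pos 3: t→d (+10), pos 4: i→q (+8), pos 5: o→s (+4) — repeating every 3. It's a Vigenère-style cipher with numeric key [10,8,4]: position i shifts by key[i mod 3].
For mirror: m+10=w, i+8=q, r+4=v, r+10=b, o+8=w, r+4=v.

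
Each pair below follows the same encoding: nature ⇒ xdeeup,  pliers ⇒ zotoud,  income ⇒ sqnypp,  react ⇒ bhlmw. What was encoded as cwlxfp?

stance

It's a Vigenère-style cipher with numeric key [10,3,11]: position i shifts by key[i mod 3].
Undoing it on cwlxfp: c−10=s, w−3=t, l−11=a, x−10=n, f−3=c, p−11=e.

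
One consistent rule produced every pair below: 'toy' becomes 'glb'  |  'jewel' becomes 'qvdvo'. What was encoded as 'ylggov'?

bottle

Each pair mirrors across the alphabet (t↔g, o↔l, y↔b): positions sum to 25. This is the alphabet-reversal cipher (Atbash): a becomes z, b becomes y, etc.
Reversing it on ylggov: y↔b, l↔o, g↔t, g↔t, o↔l, v↔e.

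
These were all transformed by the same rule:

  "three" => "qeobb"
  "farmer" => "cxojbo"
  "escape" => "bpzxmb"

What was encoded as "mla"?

pod

Compare letters: t→q is +23, h→e is +23, r→o is +23 — a constant shift. It's a constant shift of +23 (ROT23).
Undoing it on mla: m−23=p, l−23=o, a−23=d.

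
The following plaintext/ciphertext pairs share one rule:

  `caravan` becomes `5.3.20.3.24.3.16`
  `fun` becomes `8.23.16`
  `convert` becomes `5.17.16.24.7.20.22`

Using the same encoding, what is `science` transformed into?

c is letter #3 and maps to 5: an offset of 2. Each letter is replaced by its alphabet position (a=1..z=26) + 2.
For science: s=19→21, c=3→5, i=9→11, e=5→7, n=14→16, c=3→5, e=5→7.

21.5.11.7.16.5.7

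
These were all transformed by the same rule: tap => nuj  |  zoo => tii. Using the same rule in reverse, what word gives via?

bog

It's a constant shift of +20 (ROT20).
Decoding via: v−20=b, i−20=o, a−20=g.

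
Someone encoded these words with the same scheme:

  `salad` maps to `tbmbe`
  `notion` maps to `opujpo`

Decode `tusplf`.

Every letter moves 1 place later in the alphabet, wrapping around z→a.
Decoding tusplf: t−1=s, u−1=t, s−1=r, p−1=o, l−1=k, f−1=e.

stroke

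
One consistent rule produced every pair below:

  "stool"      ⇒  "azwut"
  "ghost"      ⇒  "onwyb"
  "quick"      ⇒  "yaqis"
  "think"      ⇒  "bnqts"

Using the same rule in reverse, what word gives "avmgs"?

speak

Shifts by position in stool: pos 0: s→a (+8), pos 1: t→z (+6), pos 2: o→w (+8), pos 3: o→u (+6) — repeating every 2. The shifts repeat in a cycle of length 2: positions 0,1,… shift by +8, +6, then the pattern repeats.
Undoing it on avmgs: a−8=s, v−6=p, m−8=e, g−6=a, s−8=k.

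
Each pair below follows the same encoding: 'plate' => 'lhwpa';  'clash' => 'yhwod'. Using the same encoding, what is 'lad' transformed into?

Each letter is shifted forward by 22 in the alphabet (a Caesar shift of +22).
For lad: l+22=h, a+22=w, d+22=z.

hwz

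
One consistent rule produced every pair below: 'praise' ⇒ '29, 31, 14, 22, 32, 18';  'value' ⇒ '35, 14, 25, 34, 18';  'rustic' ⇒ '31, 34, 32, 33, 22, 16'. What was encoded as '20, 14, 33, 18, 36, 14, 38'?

gateway

Each letter is replaced by its alphabet position (a=1..z=26) + 13.
Undoing it on 20, 14, 33, 18, 36, 14, 38: 20→(20−13)÷1=7=g, 14→(14−13)÷1=1=a, 33→(33−13)÷1=20=t, 18→(18−13)÷1=5=e, 36→(36−13)÷1=23=w, 14→(14−13)÷1=1=a, 38→(38−13)÷1=25=y.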